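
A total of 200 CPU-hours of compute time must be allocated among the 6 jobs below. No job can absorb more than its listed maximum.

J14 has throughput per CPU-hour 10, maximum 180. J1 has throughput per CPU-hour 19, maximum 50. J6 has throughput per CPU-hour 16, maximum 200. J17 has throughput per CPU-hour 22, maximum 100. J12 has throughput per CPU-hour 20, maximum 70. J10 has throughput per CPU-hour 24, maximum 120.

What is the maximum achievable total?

4640

Rank by throughput per CPU-hour: J10 24 > J17 22 > J12 20 > J1 19 > J6 16 > J14 10.
J10 takes 120 to reach its cap of 120 ; 80 left.
Only 80 left; J17 takes them to reach 80.
Total = 22×80 + 24×120 = 4640.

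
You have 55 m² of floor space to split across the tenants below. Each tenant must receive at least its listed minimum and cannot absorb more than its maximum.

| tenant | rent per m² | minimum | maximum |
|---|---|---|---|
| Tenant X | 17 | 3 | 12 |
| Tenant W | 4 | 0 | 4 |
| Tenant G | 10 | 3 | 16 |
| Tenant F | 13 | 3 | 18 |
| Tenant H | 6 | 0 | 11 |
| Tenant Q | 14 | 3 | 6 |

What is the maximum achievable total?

Meeting every minimum uses 3+0+3+3+0+3 = 12 m², leaving 43.
Highest rent per m² first: Tenant X 17 > Tenant Q 14 > Tenant F 13 > Tenant G 10 > Tenant H 6 > Tenant W 4.
Tenant X: +9 to 12 (cap) → 34 left.
Tenant Q takes 3 more to reach its cap of 6 → 31 left.
Tenant F: +15 to 18 (cap) → 16 left.
Tenant G: +13 to 16 (cap) → 3 left.
Only 3 left; Tenant H takes them to reach 3.
Total = 17×12 + 10×16 + 13×18 + 6×3 + 14×6 = 700.

700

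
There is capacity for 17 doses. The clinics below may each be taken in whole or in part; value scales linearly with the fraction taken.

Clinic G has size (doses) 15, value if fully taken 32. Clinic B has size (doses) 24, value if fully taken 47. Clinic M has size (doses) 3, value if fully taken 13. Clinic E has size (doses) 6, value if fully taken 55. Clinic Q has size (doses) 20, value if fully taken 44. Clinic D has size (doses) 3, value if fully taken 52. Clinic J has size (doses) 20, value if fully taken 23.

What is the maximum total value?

Sort by value density: Clinic D 52/3≈17.3, Clinic E 55/6≈9.17, Clinic M 13/3≈4.33, Clinic Q 44/20≈2.2, Clinic G 32/15≈2.13, Clinic B 47/24≈1.96, Clinic J 23/20≈1.15.
Take all of Clinic D (3 doses, value 52) ; 14 doses left.
Clinic E: take in full, 6 doses for value 55 ; 8 left.
All 3 doses of Clinic M fit (value 13) ; 5 remain.
Fill the last 5 doses with part of Clinic Q: 5/20 of it earns 11.
Total value = 131.

131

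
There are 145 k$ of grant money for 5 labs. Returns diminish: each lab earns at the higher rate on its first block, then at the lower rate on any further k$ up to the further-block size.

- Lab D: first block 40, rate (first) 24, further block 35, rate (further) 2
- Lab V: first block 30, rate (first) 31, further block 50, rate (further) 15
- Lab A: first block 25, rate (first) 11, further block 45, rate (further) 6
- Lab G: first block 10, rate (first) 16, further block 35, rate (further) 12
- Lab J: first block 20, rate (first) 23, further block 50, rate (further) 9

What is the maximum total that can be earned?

Treat each block as its own option and order by rate: Lab V/tier1 31 > Lab D/tier1 24 > Lab J/tier1 23 > Lab G/tier1 16 > Lab V/tier2 15 > Lab G/tier2 12 > Lab A/tier1 11 > Lab J/tier2 9 > Lab A/tier2 6 > Lab D/tier2 2.
Lab V tier1 at 31: fill all 30 — 115 left.
Lab D/tier1 (24): +40 — 75 left.
Lab J/tier1 (23): +20 — 55 left.
Lab G tier1 at 16: fill all 10 — 45 left.
45 remain; put them into Lab V tier2 at 15.
Total = 31×30 + 24×40 + 23×20 + 16×10 + 15×45 = 3185.

3185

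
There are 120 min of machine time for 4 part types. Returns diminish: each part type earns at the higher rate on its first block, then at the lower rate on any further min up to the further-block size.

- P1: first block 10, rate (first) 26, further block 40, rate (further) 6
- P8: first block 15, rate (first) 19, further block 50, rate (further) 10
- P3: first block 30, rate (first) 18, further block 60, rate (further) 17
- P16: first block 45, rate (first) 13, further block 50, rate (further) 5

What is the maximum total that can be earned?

Order all 8 blocks by rate: P1/first 26 > P8/first 19 > P3/first 18 > P3/second 17 > P16/first 13 > P8/second 10 > P1/second 6 > P16/second 5.
P1 first at 26: fill all 10 — 110 left.
P8 first at 19: fill all 15 — 95 left.
P3 first at 18: fill all 30 — 65 left.
P3/second (17): +60 — 5 left.
5 remain; put them into P16 first at 13.
Total = 26×10 + 19×15 + 18×30 + 17×60 + 13×5 = 2170.

2170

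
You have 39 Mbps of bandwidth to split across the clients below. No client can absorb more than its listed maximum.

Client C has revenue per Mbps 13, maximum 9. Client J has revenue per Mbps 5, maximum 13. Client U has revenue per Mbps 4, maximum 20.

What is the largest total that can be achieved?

250

Order the clients by revenue per Mbps: Client C 13 > Client J 5 > Client U 4.
Client C: +9 to 9 (cap) — 30 left.
Give Client J 13 to hit its cap of 13 — 17 left.
Client U has room for 20 but only 17 remain, so it gets 17.
Total = 13×9 + 5×13 + 4×17 = 250.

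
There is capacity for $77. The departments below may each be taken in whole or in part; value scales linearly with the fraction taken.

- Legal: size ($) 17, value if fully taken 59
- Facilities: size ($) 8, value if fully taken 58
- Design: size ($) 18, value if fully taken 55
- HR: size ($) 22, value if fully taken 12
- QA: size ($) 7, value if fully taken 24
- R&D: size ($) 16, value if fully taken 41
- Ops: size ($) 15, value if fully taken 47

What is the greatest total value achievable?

Sort by value density: Facilities 58/8≈7.25, Legal 59/17≈3.47, QA 24/7≈3.43, Ops 47/15≈3.13, Design 55/18≈3.06, R&D 41/16≈2.56, HR 12/22≈0.545.
Facilities: take in full, 8 $ for value 58 ; 69 left.
Take all of Legal (17 $, value 59) ; 52 $ left.
QA: take in full, 7 $ for value 24 ; 45 left.
Take all of Ops (15 $, value 47) ; 30 $ left.
Take all of Design (18 $, value 55) ; 12 $ left.
Only 12 $ remain; take 12/16 of R&D for value 41×12/16 = 30.75.
Total value = 273.75.

273.75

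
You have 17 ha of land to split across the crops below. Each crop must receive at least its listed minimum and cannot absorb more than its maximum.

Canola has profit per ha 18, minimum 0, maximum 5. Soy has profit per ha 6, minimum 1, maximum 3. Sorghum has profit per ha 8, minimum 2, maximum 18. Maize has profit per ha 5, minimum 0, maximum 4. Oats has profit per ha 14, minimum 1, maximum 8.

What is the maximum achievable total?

232

Meeting every minimum uses 0+1+2+0+1 = 4 ha, leaving 13.
Highest profit per ha first: Canola 18 > Oats 14 > Sorghum 8 > Soy 6 > Maize 5.
Canola: +5 to 5 (cap) ; 8 left.
Oats takes 7 more to reach its cap of 8 ; 1 left.
Sorghum: +1 (room for 16) → 3. Pool exhausted.
Total = 18×5 + 6×1 + 8×3 + 14×8 = 232.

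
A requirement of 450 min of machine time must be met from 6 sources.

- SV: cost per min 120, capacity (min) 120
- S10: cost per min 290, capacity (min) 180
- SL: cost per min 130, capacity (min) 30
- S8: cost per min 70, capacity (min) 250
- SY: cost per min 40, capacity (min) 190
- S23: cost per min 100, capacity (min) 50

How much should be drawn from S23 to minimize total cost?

10

Use sources in increasing cost order.
Take 190 from SY at 40 — need 260 more.
Take 250 from S8 at 70 — need 10 more.
S23 at 100: take 10 of its 50 — requirement met.
SV, SL, S10: unused.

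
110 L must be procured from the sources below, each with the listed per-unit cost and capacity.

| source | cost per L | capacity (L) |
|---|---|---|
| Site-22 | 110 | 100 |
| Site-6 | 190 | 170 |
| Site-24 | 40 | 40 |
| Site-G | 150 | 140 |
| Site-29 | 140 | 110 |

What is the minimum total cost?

Fill from the cheapest source first.
Site-24 at 40: take all 40 L — 70 still needed.
Site-22 (110): take the remaining 70 — done.
Site-29, Site-G, Site-6: unused.
Cost = 40×40 + 70×110 = 9300.

9300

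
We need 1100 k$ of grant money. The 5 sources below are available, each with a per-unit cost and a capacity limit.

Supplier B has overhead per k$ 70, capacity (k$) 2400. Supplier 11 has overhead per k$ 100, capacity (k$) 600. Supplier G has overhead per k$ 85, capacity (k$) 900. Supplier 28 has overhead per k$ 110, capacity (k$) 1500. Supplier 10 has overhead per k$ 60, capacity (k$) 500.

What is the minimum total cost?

72000

Use sources in increasing cost order.
Take 500 from Supplier 10 at 60 ; need 600 more.
Take 600 from Supplier B at 70 to finish.
Supplier G, Supplier 11, Supplier 28: unused.
Cost = 500×60 + 600×70 = 72000.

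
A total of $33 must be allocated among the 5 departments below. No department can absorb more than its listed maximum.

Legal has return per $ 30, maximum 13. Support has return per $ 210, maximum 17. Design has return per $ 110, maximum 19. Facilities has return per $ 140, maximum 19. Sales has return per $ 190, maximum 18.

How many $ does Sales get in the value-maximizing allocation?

Highest return per $ first: Support 210 > Sales 190 > Facilities 140 > Design 110 > Legal 30.
Give Support 17 to hit its cap of 17 ; 16 left.
Sales has room for 18 but only 16 remain, so it gets 16.

16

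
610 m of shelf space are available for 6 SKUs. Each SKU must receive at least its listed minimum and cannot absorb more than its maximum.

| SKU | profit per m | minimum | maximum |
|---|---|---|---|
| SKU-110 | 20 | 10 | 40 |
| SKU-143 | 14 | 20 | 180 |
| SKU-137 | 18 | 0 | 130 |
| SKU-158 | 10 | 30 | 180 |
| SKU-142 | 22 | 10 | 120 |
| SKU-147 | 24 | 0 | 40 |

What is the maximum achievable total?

Meeting every minimum uses 10+20+0+30+10+0 = 70 m, leaving 540.
Highest profit per m first: SKU-147 24 > SKU-142 22 > SKU-110 20 > SKU-137 18 > SKU-143 14 > SKU-158 10.
Give SKU-147 40 more to hit its cap of 40 ; 500 left.
SKU-142 takes 110 more to reach its cap of 120 ; 390 left.
Give SKU-110 30 more to hit its cap of 40 ; 360 left.
SKU-137 takes 130 more to reach its cap of 130 ; 230 left.
SKU-143: +160 to 180 (cap) ; 70 left.
Only 70 left; SKU-158 takes them to reach 100.
Total = 20×40 + 14×180 + 18×130 + 10×100 + 22×120 + 24×40 = 10260.

10260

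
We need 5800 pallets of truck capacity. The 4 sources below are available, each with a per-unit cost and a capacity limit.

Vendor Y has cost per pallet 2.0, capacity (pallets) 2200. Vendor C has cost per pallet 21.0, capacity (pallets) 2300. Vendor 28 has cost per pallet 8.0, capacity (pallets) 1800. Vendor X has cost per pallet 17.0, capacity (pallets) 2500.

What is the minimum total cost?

49400

Use sources in increasing cost order.
Vendor Y at 2.0: take all 2200 pallets ; 3600 still needed.
Vendor 28 at 8.0: take all 1800 pallets ; 1800 still needed.
Take 1800 from Vendor X at 17.0 to finish.
Vendor C: unused.
Cost = 2200×2.0 + 1800×8.0 + 1800×17.0 = 49400.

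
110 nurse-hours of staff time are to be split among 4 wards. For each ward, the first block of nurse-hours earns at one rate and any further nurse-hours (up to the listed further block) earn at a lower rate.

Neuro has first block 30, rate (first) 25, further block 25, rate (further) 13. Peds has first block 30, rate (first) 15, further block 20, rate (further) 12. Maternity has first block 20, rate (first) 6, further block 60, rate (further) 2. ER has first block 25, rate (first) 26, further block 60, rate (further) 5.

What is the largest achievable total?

Order all 8 blocks by rate: ER/first 26 > Neuro/first 25 > Peds/first 15 > Neuro/second 13 > Peds/second 12 > Maternity/first 6 > ER/second 5 > Maternity/second 2.
ER first at 26: fill all 25 ; 85 left.
Neuro/first (25): +30 ; 55 left.
Peds/first (15): +30 ; 25 left.
Fill Neuro second block (25 at 13) ; 0 left.
Total = 26×25 + 25×30 + 15×30 + 13×25 = 2175.

2175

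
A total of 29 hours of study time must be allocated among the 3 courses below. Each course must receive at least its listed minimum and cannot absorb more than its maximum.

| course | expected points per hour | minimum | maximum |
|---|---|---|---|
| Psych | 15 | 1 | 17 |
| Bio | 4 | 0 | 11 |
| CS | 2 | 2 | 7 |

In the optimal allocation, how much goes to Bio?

Meeting every minimum uses 1+0+2 = 3 hours, leaving 26.
Highest expected points per hour first: Psych 15 > Bio 4 > CS 2.
Give Psych 16 more to hit its cap of 17 — 10 left.
Bio: +10 (room for 11) → 10. Pool exhausted.

10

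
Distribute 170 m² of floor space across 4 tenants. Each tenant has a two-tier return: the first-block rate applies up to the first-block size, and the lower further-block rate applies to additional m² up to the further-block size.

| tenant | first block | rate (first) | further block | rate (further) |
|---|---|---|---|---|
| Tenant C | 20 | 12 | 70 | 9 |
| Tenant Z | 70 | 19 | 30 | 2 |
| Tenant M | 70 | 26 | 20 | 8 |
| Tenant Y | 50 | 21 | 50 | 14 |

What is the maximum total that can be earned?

3820

Order all 8 blocks by rate: Tenant M/T1 26 > Tenant Y/T1 21 > Tenant Z/T1 19 > Tenant Y/T2 14 > Tenant C/T1 12 > Tenant C/T2 9 > Tenant M/T2 8 > Tenant Z/T2 2.
Tenant M T1 at 26: fill all 70 — 100 left.
Fill Tenant Y T1 block (50 at 21) — 50 left.
50 remain; put them into Tenant Z T1 at 19.
Total = 26×70 + 21×50 + 19×50 = 3820.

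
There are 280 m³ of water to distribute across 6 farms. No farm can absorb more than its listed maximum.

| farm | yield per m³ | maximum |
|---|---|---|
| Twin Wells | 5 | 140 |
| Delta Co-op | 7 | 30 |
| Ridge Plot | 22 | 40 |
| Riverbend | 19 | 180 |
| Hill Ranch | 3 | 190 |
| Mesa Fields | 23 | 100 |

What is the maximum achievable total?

Rank by yield per m³: Mesa Fields 23 > Ridge Plot 22 > Riverbend 19 > Delta Co-op 7 > Twin Wells 5 > Hill Ranch 3.
Mesa Fields takes 100 to reach its cap of 100 — 180 left.
Ridge Plot takes 40 to reach its cap of 40 — 140 left.
Only 140 left; Riverbend takes them to reach 140.
Total = 22×40 + 19×140 + 23×100 = 5840.

5840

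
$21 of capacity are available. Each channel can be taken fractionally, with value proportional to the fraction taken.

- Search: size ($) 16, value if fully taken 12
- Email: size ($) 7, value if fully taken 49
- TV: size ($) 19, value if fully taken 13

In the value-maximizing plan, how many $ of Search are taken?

14

Rank by value-to-size ratio: Email 49/7≈7, Search 12/16≈0.75, TV 13/19≈0.684.
Take all of Email (7 $, value 49) → 14 $ left.
Fill the last 14 $ with part of Search: 14/16 of it earns 10.5.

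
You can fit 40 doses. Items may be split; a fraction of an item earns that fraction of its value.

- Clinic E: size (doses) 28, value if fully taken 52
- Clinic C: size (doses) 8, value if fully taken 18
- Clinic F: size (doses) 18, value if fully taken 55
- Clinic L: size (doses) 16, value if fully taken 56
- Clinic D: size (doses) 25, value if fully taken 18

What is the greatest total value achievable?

124.5

Sort by value density: Clinic L 56/16≈3.5, Clinic F 55/18≈3.06, Clinic C 18/8≈2.25, Clinic E 52/28≈1.86, Clinic D 18/25≈0.72.
All 16 doses of Clinic L fit (value 56) — 24 remain.
Clinic F: take in full, 18 doses for value 55 — 6 left.
Fill the last 6 doses with part of Clinic C: 6/8 of it earns 13.5.
Total value = 124.5.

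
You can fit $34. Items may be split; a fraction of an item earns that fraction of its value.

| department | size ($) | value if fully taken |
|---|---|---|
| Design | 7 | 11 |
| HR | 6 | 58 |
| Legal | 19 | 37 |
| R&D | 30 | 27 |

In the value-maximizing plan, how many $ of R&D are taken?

2

Rank by value-to-size ratio: HR 58/6≈9.67, Legal 37/19≈1.95, Design 11/7≈1.57, R&D 27/30≈0.9.
All 6 $ of HR fit (value 58) ; 28 remain.
Legal: take in full, 19 $ for value 37 ; 9 left.
Design: take in full, 7 $ for value 11 ; 2 left.
2 $ left: a 2/30 share of R&D gives 27×2/30 = 1.8.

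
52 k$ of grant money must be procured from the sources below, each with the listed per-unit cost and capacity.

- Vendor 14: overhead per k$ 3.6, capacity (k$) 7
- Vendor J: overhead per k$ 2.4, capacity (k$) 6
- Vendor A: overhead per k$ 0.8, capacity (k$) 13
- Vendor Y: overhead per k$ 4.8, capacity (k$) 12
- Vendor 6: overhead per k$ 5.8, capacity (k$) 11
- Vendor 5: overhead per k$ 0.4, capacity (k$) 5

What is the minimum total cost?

Fill from the cheapest source first.
Vendor 5 at 0.4: take all 5 k$ — 47 still needed.
Vendor A at 0.8: take all 13 k$ — 34 still needed.
Vendor J (2.4): use full 6 — 28 k$ to go.
Vendor 14 (3.6): use full 7 — 21 k$ to go.
Vendor Y at 4.8: take all 12 k$ — 9 still needed.
Take 9 from Vendor 6 at 5.8 to finish.
Cost = 5×0.4 + 13×0.8 + 6×2.4 + 7×3.6 + 12×4.8 + 9×5.8 = 161.8.

161.8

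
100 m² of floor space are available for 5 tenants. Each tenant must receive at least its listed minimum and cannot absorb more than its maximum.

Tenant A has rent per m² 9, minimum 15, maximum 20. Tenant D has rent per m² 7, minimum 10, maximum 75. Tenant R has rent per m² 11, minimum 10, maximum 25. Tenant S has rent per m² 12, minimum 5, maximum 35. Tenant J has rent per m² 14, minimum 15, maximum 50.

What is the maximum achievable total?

Meeting every minimum uses 15+10+10+5+15 = 55 m², leaving 45.
Rank by rent per m²: Tenant J 14 > Tenant S 12 > Tenant R 11 > Tenant A 9 > Tenant D 7.
Give Tenant J 35 more to hit its cap of 50 — 10 left.
Only 10 left; Tenant S takes them to reach 15.
Total = 9×15 + 7×10 + 11×10 + 12×15 + 14×50 = 1195.

1195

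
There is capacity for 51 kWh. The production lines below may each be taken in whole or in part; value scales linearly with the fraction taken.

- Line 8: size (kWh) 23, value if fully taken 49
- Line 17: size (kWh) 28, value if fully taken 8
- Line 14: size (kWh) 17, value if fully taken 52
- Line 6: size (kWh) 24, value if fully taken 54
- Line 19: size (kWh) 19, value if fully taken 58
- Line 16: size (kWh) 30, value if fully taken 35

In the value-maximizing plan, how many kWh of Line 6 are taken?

Best value per unit of size first: Line 14 52/17≈3.06, Line 19 58/19≈3.05, Line 6 54/24≈2.25, Line 8 49/23≈2.13, Line 16 35/30≈1.17, Line 17 8/28≈0.286.
Take all of Line 14 (17 kWh, value 52) ; 34 kWh left.
Take all of Line 19 (19 kWh, value 58) ; 15 kWh left.
15 kWh left: a 15/24 share of Line 6 gives 54×15/24 = 33.75.

15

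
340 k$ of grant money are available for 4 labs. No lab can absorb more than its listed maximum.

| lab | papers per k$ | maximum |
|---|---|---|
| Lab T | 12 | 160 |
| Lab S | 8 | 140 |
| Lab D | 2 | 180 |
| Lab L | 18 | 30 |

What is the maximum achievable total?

Highest papers per k$ first: Lab L 18 > Lab T 12 > Lab S 8 > Lab D 2.
Lab L: +30 to 30 (cap) — 310 left.
Lab T takes 160 to reach its cap of 160 — 150 left.
Give Lab S 140 to hit its cap of 140 — 10 left.
Lab D has room for 180 but only 10 remain, so it gets 10.
Total = 12×160 + 8×140 + 2×10 + 18×30 = 3600.

3600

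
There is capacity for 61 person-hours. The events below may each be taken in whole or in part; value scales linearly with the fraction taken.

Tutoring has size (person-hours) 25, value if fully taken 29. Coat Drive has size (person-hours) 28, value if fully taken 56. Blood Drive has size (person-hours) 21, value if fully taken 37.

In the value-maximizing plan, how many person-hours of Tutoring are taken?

Rank by value-to-size ratio: Coat Drive 56/28≈2, Blood Drive 37/21≈1.76, Tutoring 29/25≈1.16.
All 28 person-hours of Coat Drive fit (value 56) → 33 remain.
Take all of Blood Drive (21 person-hours, value 37) → 12 person-hours left.
Only 12 person-hours remain; take 12/25 of Tutoring for value 29×12/25 = 13.92.

12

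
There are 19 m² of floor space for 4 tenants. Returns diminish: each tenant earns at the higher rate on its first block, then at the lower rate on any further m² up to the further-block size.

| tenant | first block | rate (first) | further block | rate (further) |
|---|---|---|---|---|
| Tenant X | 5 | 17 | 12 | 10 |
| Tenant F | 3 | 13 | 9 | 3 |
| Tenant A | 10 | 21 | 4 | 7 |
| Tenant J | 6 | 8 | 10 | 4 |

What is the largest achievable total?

344

Rank every tier by rate: Tenant A/first 21 > Tenant X/first 17 > Tenant F/first 13 > Tenant X/second 10 > Tenant J/first 8 > Tenant A/second 7 > Tenant J/second 4 > Tenant F/second 3.
Tenant A/first (21): +10 ; 9 left.
Tenant X first at 17: fill all 5 ; 4 left.
Tenant F first at 13: fill all 3 ; 1 left.
Tenant X second at 10: only 1 left, fill 1.
Total = 21×10 + 17×5 + 13×3 + 10×1 = 344.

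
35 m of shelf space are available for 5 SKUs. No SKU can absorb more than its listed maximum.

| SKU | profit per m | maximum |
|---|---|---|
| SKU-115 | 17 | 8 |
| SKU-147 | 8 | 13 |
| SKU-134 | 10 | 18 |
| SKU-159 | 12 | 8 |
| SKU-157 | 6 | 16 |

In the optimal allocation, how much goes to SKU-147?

1

Rank by profit per m: SKU-115 17 > SKU-159 12 > SKU-134 10 > SKU-147 8 > SKU-157 6.
SKU-115 takes 8 to reach its cap of 8 ; 27 left.
SKU-159: +8 to 8 (cap) ; 19 left.
SKU-134 takes 18 to reach its cap of 18 ; 1 left.
SKU-147: +1 (room for 13) → 1. Pool exhausted.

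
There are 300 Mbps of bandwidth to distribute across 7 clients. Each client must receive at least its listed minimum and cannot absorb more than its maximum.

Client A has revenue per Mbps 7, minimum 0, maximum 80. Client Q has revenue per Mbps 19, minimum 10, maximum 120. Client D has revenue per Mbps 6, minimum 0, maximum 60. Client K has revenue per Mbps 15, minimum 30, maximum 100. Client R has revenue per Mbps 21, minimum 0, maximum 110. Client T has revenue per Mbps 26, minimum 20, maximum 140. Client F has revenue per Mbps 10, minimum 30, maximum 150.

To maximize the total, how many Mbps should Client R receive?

90

Meeting every minimum uses 0+10+0+30+0+20+30 = 90 Mbps, leaving 210.
Rank by revenue per Mbps: Client T 26 > Client R 21 > Client Q 19 > Client K 15 > Client F 10 > Client A 7 > Client D 6.
Client T takes 120 more to reach its cap of 140 — 90 left.
Client R has room for 110 more but only 90 remain, so it gets 90.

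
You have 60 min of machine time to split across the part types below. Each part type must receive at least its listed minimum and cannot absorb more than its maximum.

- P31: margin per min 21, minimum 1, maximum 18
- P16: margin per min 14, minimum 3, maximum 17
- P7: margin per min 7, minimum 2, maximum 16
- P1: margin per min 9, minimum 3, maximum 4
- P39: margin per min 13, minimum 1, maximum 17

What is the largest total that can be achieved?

901

Meeting every minimum uses 1+3+2+3+1 = 10 min, leaving 50.
Rank by margin per min: P31 21 > P16 14 > P39 13 > P1 9 > P7 7.
P31 takes 17 more to reach its cap of 18 → 33 left.
P16 takes 14 more to reach its cap of 17 → 19 left.
Give P39 16 more to hit its cap of 17 → 3 left.
Give P1 1 more to hit its cap of 4 → 2 left.
P7 has room for 14 more but only 2 remain, so it gets 4.
Total = 21×18 + 14×17 + 7×4 + 9×4 + 13×17 = 901.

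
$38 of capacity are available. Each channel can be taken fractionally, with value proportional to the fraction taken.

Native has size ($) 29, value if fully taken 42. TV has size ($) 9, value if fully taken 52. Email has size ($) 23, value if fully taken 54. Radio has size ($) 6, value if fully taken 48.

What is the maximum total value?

154

Rank by value-to-size ratio: Radio 48/6≈8, TV 52/9≈5.78, Email 54/23≈2.35, Native 42/29≈1.45.
Take all of Radio (6 $, value 48) ; 32 $ left.
Take all of TV (9 $, value 52) ; 23 $ left.
All 23 $ of Email fit (value 54) ; 0 remain.
Total value = 154.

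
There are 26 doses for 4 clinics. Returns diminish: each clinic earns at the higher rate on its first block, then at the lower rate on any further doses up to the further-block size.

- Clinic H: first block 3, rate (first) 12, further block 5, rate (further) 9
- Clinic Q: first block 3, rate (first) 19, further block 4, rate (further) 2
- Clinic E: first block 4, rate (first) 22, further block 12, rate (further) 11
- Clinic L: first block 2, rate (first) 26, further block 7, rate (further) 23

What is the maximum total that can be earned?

Treat each block as its own option and order by rate: Clinic L/first 26 > Clinic L/second 23 > Clinic E/first 22 > Clinic Q/first 19 > Clinic H/first 12 > Clinic E/second 11 > Clinic H/second 9 > Clinic Q/second 2.
Fill Clinic L first block (2 at 26) ; 24 left.
Clinic L/second (23): +7 ; 17 left.
Fill Clinic E first block (4 at 22) ; 13 left.
Fill Clinic Q first block (3 at 19) ; 10 left.
Fill Clinic H first block (3 at 12) ; 7 left.
Clinic E second at 11: only 7 left, fill 7.
Total = 26×2 + 23×7 + 22×4 + 19×3 + 12×3 + 11×7 = 471.

471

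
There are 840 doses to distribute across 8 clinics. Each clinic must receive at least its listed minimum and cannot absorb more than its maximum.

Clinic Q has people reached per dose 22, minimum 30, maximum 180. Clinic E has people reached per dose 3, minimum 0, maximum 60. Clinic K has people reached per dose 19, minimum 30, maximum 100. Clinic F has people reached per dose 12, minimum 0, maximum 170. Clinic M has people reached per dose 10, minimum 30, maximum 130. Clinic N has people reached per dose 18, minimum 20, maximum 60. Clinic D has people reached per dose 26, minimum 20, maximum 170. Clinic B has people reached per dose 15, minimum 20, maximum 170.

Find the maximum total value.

15770

Meeting every minimum uses 30+0+30+0+30+20+20+20 = 150 doses, leaving 690.
Highest people reached per dose first: Clinic D 26 > Clinic Q 22 > Clinic K 19 > Clinic N 18 > Clinic B 15 > Clinic F 12 > Clinic M 10 > Clinic E 3.
Clinic D takes 150 more to reach its cap of 170 ; 540 left.
Clinic Q: +150 to 180 (cap) ; 390 left.
Give Clinic K 70 more to hit its cap of 100 ; 320 left.
Clinic N: +40 to 60 (cap) ; 280 left.
Give Clinic B 150 more to hit its cap of 170 ; 130 left.
Only 130 left; Clinic F takes them to reach 130.
Total = 22×180 + 19×100 + 12×130 + 10×30 + 18×60 + 26×170 + 15×170 = 15770.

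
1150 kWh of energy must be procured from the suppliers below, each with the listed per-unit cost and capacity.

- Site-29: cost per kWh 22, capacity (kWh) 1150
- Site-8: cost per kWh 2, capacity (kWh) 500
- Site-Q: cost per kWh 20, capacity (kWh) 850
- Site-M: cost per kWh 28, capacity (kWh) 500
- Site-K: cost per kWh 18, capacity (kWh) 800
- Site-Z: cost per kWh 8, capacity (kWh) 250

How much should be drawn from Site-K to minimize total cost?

400

Cheapest first:
Site-8 (2): use full 500 — 650 kWh to go.
Site-Z (8): use full 250 — 400 kWh to go.
Site-K (18): take the remaining 400 — done.
Site-Q, Site-29, Site-M: unused.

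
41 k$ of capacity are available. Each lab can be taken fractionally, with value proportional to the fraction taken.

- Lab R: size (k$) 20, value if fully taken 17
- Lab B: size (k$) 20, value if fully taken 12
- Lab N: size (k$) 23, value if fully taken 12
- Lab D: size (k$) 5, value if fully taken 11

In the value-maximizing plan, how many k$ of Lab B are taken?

16

Sort by value density: Lab D 11/5≈2.2, Lab R 17/20≈0.85, Lab B 12/20≈0.6, Lab N 12/23≈0.522.
Lab D: take in full, 5 k$ for value 11 — 36 left.
Take all of Lab R (20 k$, value 17) — 16 k$ left.
Fill the last 16 k$ with part of Lab B: 16/20 of it earns 9.6.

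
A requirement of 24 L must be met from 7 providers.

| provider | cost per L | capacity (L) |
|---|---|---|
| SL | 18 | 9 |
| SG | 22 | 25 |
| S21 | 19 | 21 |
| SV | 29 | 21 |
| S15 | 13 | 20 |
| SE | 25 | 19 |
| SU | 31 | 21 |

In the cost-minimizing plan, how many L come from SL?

4

Cheapest first:
S15 at 13: take all 20 L → 4 still needed.
SL at 18: take 4 of its 9 → requirement met.
S21, SG, SE, SV, SU: unused.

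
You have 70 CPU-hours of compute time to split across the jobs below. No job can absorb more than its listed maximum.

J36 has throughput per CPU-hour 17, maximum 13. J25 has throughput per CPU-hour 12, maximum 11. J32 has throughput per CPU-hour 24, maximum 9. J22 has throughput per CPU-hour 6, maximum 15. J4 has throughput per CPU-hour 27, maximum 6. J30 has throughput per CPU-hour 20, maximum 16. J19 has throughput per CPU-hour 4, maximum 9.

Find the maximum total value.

1141

Highest throughput per CPU-hour first: J4 27 > J32 24 > J30 20 > J36 17 > J25 12 > J22 6 > J19 4.
Give J4 6 to hit its cap of 6 → 64 left.
J32 takes 9 to reach its cap of 9 → 55 left.
J30 takes 16 to reach its cap of 16 → 39 left.
J36: +13 to 13 (cap) → 26 left.
Give J25 11 to hit its cap of 11 → 15 left.
J22: +15 to 15 (cap) → 0 left.
Total = 17×13 + 12×11 + 24×9 + 6×15 + 27×6 + 20×16 = 1141.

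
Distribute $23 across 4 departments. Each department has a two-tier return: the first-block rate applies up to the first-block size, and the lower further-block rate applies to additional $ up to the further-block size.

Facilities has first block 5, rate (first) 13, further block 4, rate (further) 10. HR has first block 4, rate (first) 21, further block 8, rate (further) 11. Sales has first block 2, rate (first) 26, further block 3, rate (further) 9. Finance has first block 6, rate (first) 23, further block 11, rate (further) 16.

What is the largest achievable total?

450

Treat each block as its own option and order by rate: Sales/tier1 26 > Finance/tier1 23 > HR/tier1 21 > Finance/tier2 16 > Facilities/tier1 13 > HR/tier2 11 > Facilities/tier2 10 > Sales/tier2 9.
Fill Sales tier1 block (2 at 26) — 21 left.
Finance/tier1 (23): +6 — 15 left.
HR/tier1 (21): +4 — 11 left.
Fill Finance tier2 block (11 at 16) — 0 left.
Total = 26×2 + 23×6 + 21×4 + 16×11 = 450.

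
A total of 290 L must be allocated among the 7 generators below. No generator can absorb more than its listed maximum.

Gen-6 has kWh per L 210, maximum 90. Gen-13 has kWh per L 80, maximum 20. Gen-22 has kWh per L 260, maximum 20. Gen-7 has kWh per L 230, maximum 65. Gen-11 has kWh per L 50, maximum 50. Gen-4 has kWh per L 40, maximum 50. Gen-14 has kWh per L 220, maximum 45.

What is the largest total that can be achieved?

53050

Rank by kWh per L: Gen-22 260 > Gen-7 230 > Gen-14 220 > Gen-6 210 > Gen-13 80 > Gen-11 50 > Gen-4 40.
Gen-22 takes 20 to reach its cap of 20 — 270 left.
Gen-7: +65 to 65 (cap) — 205 left.
Gen-14 takes 45 to reach its cap of 45 — 160 left.
Gen-6 takes 90 to reach its cap of 90 — 70 left.
Give Gen-13 20 to hit its cap of 20 — 50 left.
Gen-11 takes 50 to reach its cap of 50 — 0 left.
Total = 210×90 + 80×20 + 260×20 + 230×65 + 50×50 + 220×45 = 53050.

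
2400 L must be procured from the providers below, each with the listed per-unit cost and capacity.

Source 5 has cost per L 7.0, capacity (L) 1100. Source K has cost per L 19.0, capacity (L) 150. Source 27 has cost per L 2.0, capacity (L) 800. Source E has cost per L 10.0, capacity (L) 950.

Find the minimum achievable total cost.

14300

Use providers in increasing cost order.
Take 800 from Source 27 at 2.0 ; need 1600 more.
Source 5 (7.0): use full 1100 ; 500 L to go.
Take 500 from Source E at 10.0 to finish.
Source K: unused.
Cost = 800×2.0 + 1100×7.0 + 500×10.0 = 14300.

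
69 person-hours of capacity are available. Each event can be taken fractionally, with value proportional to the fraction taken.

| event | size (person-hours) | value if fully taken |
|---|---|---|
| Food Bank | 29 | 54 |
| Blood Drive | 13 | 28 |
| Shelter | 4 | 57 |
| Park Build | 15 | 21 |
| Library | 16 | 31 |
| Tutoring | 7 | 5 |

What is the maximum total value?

Best value per unit of size first: Shelter 57/4≈14.2, Blood Drive 28/13≈2.15, Library 31/16≈1.94, Food Bank 54/29≈1.86, Park Build 21/15≈1.4, Tutoring 5/7≈0.714.
All 4 person-hours of Shelter fit (value 57) ; 65 remain.
Take all of Blood Drive (13 person-hours, value 28) ; 52 person-hours left.
All 16 person-hours of Library fit (value 31) ; 36 remain.
All 29 person-hours of Food Bank fit (value 54) ; 7 remain.
Only 7 person-hours remain; take 7/15 of Park Build for value 21×7/15 = 9.8.
Total value = 179.8.

179.8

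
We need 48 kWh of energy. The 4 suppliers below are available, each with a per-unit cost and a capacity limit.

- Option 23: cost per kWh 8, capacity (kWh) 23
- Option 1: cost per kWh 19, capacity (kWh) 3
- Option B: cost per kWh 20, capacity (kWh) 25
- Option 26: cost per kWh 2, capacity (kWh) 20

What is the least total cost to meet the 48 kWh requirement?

321

Use suppliers in increasing cost order.
Option 26 at 2: take all 20 kWh — 28 still needed.
Option 23 (8): use full 23 — 5 kWh to go.
Option 1 (19): use full 3 — 2 kWh to go.
Take 2 from Option B at 20 to finish.
Cost = 20×2 + 23×8 + 3×19 + 2×20 = 321.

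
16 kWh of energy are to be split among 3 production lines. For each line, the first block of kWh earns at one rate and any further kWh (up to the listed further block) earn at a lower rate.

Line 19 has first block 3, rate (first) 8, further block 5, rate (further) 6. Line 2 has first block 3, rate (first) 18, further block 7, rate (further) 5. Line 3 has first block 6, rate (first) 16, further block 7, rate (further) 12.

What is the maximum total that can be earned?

Rank every tier by rate: Line 2/tier1 18 > Line 3/tier1 16 > Line 3/tier2 12 > Line 19/tier1 8 > Line 19/tier2 6 > Line 2/tier2 5.
Line 2 tier1 at 18: fill all 3 — 13 left.
Line 3/tier1 (16): +6 — 7 left.
Line 3 tier2 at 12: fill all 7 — 0 left.
Total = 18×3 + 16×6 + 12×7 = 234.

234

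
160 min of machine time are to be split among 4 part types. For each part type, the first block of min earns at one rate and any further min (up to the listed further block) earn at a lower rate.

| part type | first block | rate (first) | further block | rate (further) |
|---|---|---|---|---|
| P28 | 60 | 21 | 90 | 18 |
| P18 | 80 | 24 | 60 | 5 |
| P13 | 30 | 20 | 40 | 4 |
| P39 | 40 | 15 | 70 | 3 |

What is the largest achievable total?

Treat each block as its own option and order by rate: P18/first 24 > P28/first 21 > P13/first 20 > P28/second 18 > P39/first 15 > P18/second 5 > P13/second 4 > P39/second 3.
Fill P18 first block (80 at 24) — 80 left.
P28 first at 21: fill all 60 — 20 left.
20 remain; put them into P13 first at 20.
Total = 24×80 + 21×60 + 20×20 = 3580.

3580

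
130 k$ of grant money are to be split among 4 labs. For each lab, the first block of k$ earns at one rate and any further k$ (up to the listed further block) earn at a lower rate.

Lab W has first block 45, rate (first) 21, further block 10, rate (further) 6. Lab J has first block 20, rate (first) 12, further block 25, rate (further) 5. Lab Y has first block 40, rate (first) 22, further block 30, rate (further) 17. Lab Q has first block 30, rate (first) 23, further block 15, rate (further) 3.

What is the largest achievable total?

2770

Order all 8 blocks by rate: Lab Q/first 23 > Lab Y/first 22 > Lab W/first 21 > Lab Y/second 17 > Lab J/first 12 > Lab W/second 6 > Lab J/second 5 > Lab Q/second 3.
Lab Q/first (23): +30 ; 100 left.
Lab Y/first (22): +40 ; 60 left.
Lab W/first (21): +45 ; 15 left.
15 remain; put them into Lab Y second at 17.
Total = 23×30 + 22×40 + 21×45 + 17×15 = 2770.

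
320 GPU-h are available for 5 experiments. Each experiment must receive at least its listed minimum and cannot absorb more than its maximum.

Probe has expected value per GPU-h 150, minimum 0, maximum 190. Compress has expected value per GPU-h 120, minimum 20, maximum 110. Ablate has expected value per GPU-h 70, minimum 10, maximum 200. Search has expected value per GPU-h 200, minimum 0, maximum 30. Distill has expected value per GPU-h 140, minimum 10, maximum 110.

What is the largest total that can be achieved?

Meeting every minimum uses 0+20+10+0+10 = 40 GPU-h, leaving 280.
Highest expected value per GPU-h first: Search 200 > Probe 150 > Distill 140 > Compress 120 > Ablate 70.
Give Search 30 more to hit its cap of 30 — 250 left.
Probe takes 190 more to reach its cap of 190 — 60 left.
Only 60 left; Distill takes them to reach 70.
Total = 150×190 + 120×20 + 70×10 + 200×30 + 140×70 = 47400.

47400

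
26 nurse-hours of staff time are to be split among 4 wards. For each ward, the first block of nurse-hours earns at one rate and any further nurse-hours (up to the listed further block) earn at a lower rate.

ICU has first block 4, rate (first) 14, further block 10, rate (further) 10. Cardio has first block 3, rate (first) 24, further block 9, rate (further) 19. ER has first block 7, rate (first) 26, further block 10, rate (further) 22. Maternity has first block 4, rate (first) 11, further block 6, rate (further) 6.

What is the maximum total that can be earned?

Order all 8 blocks by rate: ER/first 26 > Cardio/first 24 > ER/second 22 > Cardio/second 19 > ICU/first 14 > Maternity/first 11 > ICU/second 10 > Maternity/second 6.
ER first at 26: fill all 7 — 19 left.
Cardio/first (24): +3 — 16 left.
ER second at 22: fill all 10 — 6 left.
Cardio second at 19: only 6 left, fill 6.
Total = 26×7 + 24×3 + 22×10 + 19×6 = 588.

588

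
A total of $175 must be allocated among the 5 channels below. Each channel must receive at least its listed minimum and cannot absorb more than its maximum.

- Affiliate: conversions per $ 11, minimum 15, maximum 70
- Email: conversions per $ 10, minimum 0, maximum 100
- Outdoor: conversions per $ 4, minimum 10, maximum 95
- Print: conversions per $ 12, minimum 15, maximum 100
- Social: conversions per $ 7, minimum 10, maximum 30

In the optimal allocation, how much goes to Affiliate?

Meeting every minimum uses 15+0+10+15+10 = 50 $, leaving 125.
Highest conversions per $ first: Print 12 > Affiliate 11 > Email 10 > Social 7 > Outdoor 4.
Print: +85 to 100 (cap) ; 40 left.
Only 40 left; Affiliate takes them to reach 55.

55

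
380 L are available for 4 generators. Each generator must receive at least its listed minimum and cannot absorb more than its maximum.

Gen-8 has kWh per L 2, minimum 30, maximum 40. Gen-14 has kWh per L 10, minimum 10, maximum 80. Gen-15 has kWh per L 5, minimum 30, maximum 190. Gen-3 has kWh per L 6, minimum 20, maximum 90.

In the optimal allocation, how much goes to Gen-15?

180

Meeting every minimum uses 30+10+30+20 = 90 L, leaving 290.
Rank by kWh per L: Gen-14 10 > Gen-3 6 > Gen-15 5 > Gen-8 2.
Gen-14 takes 70 more to reach its cap of 80 → 220 left.
Gen-3: +70 to 90 (cap) → 150 left.
Only 150 left; Gen-15 takes them to reach 180.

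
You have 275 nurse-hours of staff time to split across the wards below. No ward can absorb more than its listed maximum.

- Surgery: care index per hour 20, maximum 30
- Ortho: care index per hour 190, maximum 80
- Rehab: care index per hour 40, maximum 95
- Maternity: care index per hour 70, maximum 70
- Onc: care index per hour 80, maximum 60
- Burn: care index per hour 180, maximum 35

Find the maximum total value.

32400

Highest care index per hour first: Ortho 190 > Burn 180 > Onc 80 > Maternity 70 > Rehab 40 > Surgery 20.
Ortho takes 80 to reach its cap of 80 → 195 left.
Give Burn 35 to hit its cap of 35 → 160 left.
Onc: +60 to 60 (cap) → 100 left.
Give Maternity 70 to hit its cap of 70 → 30 left.
Rehab has room for 95 but only 30 remain, so it gets 30.
Total = 190×80 + 40×30 + 70×70 + 80×60 + 180×35 = 32400.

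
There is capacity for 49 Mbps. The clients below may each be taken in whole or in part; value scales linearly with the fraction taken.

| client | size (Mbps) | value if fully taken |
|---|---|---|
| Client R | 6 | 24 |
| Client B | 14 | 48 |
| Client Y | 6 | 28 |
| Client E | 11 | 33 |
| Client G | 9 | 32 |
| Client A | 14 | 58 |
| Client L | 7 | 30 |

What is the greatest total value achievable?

196

Sort by value density: Client Y 28/6≈4.67, Client L 30/7≈4.29, Client A 58/14≈4.14, Client R 24/6≈4, Client G 32/9≈3.56, Client B 48/14≈3.43, Client E 33/11≈3.
Take all of Client Y (6 Mbps, value 28) ; 43 Mbps left.
All 7 Mbps of Client L fit (value 30) ; 36 remain.
Client A: take in full, 14 Mbps for value 58 ; 22 left.
Client R: take in full, 6 Mbps for value 24 ; 16 left.
Take all of Client G (9 Mbps, value 32) ; 7 Mbps left.
Only 7 Mbps remain; take 7/14 of Client B for value 48×7/14 = 24.
Total value = 196.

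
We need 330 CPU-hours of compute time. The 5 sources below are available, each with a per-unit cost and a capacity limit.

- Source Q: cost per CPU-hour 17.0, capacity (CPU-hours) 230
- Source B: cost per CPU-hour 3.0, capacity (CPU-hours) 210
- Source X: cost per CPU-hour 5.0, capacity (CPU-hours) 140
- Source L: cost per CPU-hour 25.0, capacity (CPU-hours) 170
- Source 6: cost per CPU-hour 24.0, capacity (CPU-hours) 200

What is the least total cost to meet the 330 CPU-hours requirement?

1230

Use sources in increasing cost order.
Take 210 from Source B at 3.0 — need 120 more.
Source X (5.0): take the remaining 120 — done.
Source Q, Source 6, Source L: unused.
Cost = 210×3.0 + 120×5.0 = 1230.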